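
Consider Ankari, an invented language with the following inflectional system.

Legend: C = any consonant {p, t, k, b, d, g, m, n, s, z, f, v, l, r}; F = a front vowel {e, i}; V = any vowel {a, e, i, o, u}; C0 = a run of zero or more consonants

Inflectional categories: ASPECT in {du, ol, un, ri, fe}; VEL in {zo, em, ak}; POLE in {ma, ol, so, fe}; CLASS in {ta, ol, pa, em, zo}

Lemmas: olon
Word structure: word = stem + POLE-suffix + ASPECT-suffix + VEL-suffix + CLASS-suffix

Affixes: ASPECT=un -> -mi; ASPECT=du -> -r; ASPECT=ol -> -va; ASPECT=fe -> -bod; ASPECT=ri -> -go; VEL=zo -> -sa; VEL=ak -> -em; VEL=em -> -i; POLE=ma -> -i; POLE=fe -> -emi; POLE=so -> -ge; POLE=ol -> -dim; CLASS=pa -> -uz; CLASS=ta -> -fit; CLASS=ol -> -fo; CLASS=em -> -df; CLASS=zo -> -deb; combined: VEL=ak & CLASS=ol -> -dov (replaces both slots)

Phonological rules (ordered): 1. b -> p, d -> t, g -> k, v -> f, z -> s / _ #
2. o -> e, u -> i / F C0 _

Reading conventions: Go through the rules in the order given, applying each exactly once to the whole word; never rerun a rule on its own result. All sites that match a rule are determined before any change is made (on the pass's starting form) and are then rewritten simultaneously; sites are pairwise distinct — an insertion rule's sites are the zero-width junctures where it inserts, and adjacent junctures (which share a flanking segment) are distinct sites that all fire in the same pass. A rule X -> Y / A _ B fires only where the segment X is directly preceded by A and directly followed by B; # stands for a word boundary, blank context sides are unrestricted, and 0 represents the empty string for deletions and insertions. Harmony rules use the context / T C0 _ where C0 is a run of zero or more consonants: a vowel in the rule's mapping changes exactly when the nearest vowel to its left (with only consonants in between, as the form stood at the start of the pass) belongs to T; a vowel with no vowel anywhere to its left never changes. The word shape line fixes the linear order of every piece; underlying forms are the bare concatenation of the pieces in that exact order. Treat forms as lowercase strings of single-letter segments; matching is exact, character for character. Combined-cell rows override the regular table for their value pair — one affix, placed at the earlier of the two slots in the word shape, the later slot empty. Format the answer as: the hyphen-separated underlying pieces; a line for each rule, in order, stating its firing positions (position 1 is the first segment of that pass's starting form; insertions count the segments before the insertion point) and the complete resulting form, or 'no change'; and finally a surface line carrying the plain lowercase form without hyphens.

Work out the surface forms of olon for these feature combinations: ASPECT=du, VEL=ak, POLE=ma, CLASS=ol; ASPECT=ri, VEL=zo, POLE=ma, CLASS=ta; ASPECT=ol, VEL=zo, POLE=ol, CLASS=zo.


cell ASPECT=du, VEL=ak, POLE=ma, CLASS=ol:
underlying: olon-i-r-dov
1. b -> p, d -> t, g -> k, v -> f, z -> s / _ #: fires at position(s) 9: olonirdof
2. o -> e, u -> i / F C0 _: fires at position(s) 8: olonirdef
surface: olonirdef

cell ASPECT=ri, VEL=zo, POLE=ma, CLASS=ta:
underlying: olon-i-go-sa-fit
1. b -> p, d -> t, g -> k, v -> f, z -> s / _ #: no change
2. o -> e, u -> i / F C0 _: fires at position(s) 7: olonigesafit
surface: olonigesafit

cell ASPECT=ol, VEL=zo, POLE=ol, CLASS=zo:
underlying: olon-dim-va-sa-deb
1. b -> p, d -> t, g -> k, v -> f, z -> s / _ #: fires at position(s) 14: olondimvasadep
2. o -> e, u -> i / F C0 _: no change
surface: olondimvasadep


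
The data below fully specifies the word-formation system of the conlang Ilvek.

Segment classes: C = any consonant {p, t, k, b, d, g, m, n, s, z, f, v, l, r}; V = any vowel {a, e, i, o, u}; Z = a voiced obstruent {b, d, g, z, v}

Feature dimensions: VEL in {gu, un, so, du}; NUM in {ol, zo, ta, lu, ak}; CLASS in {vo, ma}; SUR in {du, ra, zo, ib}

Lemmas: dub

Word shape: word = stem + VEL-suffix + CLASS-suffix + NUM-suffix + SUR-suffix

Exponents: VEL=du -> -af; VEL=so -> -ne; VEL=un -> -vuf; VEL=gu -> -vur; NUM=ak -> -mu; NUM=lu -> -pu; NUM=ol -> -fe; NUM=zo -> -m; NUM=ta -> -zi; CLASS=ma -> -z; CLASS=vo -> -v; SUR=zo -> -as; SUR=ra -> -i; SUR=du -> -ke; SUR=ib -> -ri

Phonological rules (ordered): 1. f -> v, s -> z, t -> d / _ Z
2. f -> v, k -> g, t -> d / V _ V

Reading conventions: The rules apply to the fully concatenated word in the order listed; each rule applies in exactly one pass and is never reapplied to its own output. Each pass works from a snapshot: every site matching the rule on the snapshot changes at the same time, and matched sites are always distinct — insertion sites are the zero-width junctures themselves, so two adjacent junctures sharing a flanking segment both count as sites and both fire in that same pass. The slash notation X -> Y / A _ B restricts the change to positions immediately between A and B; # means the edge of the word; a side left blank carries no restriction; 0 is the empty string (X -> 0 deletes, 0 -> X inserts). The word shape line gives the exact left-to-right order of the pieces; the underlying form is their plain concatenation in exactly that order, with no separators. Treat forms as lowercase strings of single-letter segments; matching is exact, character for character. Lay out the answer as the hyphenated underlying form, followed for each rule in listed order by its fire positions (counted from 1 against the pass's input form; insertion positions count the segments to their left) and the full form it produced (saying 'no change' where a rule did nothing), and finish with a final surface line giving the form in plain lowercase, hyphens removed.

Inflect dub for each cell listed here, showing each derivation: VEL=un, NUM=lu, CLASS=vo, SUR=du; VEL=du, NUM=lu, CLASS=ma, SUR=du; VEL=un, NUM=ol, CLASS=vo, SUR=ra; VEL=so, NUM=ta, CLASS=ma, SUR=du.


cell VEL=un, NUM=lu, CLASS=vo, SUR=du:
underlying: dub-vuf-v-pu-ke
1. f -> v, s -> z, t -> d / _ Z: fires at position(s) 6: dubvuvvpuke
2. f -> v, k -> g, t -> d / V _ V: fires at position(s) 10: dubvuvvpuge
surface: dubvuvvpuge

cell VEL=du, NUM=lu, CLASS=ma, SUR=du:
underlying: dub-af-z-pu-ke
1. f -> v, s -> z, t -> d / _ Z: fires at position(s) 5: dubavzpuke
2. f -> v, k -> g, t -> d / V _ V: fires at position(s) 9: dubavzpuge
surface: dubavzpuge

cell VEL=un, NUM=ol, CLASS=vo, SUR=ra:
underlying: dub-vuf-v-fe-i
1. f -> v, s -> z, t -> d / _ Z: fires at position(s) 6: dubvuvvfei
2. f -> v, k -> g, t -> d / V _ V: no change
surface: dubvuvvfei

cell VEL=so, NUM=ta, CLASS=ma, SUR=du:
underlying: dub-ne-z-zi-ke
1. f -> v, s -> z, t -> d / _ Z: no change
2. f -> v, k -> g, t -> d / V _ V: fires at position(s) 9: dubnezzige
surface: dubnezzige


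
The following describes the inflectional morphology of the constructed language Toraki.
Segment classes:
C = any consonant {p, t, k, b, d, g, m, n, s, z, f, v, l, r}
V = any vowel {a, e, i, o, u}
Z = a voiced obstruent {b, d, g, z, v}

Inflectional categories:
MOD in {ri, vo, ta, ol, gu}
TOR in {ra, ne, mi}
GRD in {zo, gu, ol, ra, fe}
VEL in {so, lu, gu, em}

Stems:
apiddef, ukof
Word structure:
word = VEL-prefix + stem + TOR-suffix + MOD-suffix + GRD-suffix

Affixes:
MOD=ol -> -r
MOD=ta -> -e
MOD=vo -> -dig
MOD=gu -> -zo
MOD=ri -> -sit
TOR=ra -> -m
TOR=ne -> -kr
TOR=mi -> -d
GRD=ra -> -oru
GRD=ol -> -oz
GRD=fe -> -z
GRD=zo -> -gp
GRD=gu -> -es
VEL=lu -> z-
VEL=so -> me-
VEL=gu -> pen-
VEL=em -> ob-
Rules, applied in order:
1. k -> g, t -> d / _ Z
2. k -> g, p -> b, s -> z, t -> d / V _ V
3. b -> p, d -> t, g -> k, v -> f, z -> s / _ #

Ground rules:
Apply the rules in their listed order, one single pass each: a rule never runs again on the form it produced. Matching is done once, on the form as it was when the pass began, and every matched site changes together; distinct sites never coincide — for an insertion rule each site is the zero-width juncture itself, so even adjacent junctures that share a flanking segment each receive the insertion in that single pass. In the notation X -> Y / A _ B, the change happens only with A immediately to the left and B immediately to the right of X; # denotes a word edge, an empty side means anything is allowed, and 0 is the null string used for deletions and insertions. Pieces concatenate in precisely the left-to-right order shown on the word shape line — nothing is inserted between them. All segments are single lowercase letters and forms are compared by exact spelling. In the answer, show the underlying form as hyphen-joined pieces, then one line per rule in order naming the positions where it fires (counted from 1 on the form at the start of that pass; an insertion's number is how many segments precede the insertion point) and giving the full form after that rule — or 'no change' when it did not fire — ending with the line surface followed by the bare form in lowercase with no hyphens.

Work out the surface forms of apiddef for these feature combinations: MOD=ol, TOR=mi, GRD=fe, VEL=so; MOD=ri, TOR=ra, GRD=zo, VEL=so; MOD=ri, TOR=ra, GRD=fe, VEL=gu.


cell MOD=ol, TOR=mi, GRD=fe, VEL=so:
underlying: me-apiddef-d-r-z
1. k -> g, t -> d / _ Z: no change
2. k -> g, p -> b, s -> z, t -> d / V _ V: fires at position(s) 4: meabiddefdrz
3. b -> p, d -> t, g -> k, v -> f, z -> s / _ #: fires at position(s) 12: meabiddefdrs
surface: meabiddefdrs

cell MOD=ri, TOR=ra, GRD=zo, VEL=so:
underlying: me-apiddef-m-sit-gp
1. k -> g, t -> d / _ Z: fires at position(s) 13: meapiddefmsidgp
2. k -> g, p -> b, s -> z, t -> d / V _ V: fires at position(s) 4: meabiddefmsidgp
3. b -> p, d -> t, g -> k, v -> f, z -> s / _ #: no change
surface: meabiddefmsidgp

cell MOD=ri, TOR=ra, GRD=fe, VEL=gu:
underlying: pen-apiddef-m-sit-z
1. k -> g, t -> d / _ Z: fires at position(s) 14: penapiddefmsidz
2. k -> g, p -> b, s -> z, t -> d / V _ V: fires at position(s) 5: penabiddefmsidz
3. b -> p, d -> t, g -> k, v -> f, z -> s / _ #: fires at position(s) 15: penabiddefmsids
surface: penabiddefmsids


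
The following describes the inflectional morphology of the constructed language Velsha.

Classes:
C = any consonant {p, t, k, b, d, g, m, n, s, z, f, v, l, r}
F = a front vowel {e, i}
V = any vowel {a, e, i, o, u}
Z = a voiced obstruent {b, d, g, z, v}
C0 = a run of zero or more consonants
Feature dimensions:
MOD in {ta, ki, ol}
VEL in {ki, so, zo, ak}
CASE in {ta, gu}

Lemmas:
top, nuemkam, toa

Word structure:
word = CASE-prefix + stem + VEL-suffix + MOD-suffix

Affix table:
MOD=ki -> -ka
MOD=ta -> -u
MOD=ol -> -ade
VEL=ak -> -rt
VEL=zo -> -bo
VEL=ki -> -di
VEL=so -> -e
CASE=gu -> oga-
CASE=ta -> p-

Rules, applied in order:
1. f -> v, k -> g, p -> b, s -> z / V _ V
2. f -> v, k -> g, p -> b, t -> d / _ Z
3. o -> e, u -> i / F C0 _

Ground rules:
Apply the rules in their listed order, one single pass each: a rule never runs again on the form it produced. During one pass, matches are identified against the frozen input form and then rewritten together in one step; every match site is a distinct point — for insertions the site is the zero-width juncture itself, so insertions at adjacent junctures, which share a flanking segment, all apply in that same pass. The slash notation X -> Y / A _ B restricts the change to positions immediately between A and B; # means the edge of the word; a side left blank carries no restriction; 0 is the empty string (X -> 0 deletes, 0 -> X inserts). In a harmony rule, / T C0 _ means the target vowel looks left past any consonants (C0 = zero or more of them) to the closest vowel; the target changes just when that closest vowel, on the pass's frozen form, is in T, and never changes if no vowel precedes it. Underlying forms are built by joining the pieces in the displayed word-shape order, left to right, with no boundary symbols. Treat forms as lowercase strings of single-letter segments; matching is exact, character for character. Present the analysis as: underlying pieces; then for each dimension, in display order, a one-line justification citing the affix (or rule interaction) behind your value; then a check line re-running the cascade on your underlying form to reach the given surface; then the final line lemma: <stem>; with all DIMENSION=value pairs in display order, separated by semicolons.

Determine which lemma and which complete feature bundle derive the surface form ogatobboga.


underlying: oga-top-bo-ka
MOD=ki - signalled by the affix -ka
VEL=zo - signalled by the affix -bo
CASE=gu - signalled by the affix oga-
check: ogatopboka -> ogatopboga -> ogatobboga -> ogatobboga
lemma: top; MOD=ki; VEL=zo; CASE=gu


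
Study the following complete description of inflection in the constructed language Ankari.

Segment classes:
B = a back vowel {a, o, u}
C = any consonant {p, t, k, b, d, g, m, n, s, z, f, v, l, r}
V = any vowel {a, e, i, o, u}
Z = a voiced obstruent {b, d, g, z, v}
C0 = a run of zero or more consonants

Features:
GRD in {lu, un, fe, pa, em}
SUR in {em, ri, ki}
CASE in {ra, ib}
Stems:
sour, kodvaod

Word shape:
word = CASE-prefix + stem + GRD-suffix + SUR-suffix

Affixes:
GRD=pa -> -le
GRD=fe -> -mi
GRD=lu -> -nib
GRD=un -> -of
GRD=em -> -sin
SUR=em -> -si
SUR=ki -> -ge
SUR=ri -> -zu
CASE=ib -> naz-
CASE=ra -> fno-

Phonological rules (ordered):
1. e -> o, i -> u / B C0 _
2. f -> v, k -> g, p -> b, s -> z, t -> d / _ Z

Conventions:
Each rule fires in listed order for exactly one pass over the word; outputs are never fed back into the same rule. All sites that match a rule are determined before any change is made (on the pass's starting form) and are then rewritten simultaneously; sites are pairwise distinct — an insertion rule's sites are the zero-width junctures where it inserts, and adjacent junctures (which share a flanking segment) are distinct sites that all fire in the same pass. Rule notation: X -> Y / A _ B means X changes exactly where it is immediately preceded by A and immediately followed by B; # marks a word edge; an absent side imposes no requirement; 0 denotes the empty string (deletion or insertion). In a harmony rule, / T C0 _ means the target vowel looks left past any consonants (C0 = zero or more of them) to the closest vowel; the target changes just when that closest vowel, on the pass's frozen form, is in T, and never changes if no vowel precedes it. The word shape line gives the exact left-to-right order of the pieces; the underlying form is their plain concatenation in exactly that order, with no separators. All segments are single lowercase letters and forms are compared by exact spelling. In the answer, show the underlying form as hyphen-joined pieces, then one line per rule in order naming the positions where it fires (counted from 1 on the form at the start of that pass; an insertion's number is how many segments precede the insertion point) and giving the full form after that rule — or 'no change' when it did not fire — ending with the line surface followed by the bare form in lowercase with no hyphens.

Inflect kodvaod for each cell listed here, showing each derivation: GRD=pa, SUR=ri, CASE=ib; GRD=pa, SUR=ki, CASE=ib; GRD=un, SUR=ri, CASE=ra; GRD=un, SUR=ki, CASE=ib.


cell GRD=pa, SUR=ri, CASE=ib:
underlying: naz-kodvaod-le-zu
1. e -> o, i -> u / B C0 _: fires at position(s) 12: nazkodvaodlozu
2. f -> v, k -> g, p -> b, s -> z, t -> d / _ Z: no change
surface: nazkodvaodlozu

cell GRD=pa, SUR=ki, CASE=ib:
underlying: naz-kodvaod-le-ge
1. e -> o, i -> u / B C0 _: fires at position(s) 12: nazkodvaodloge
2. f -> v, k -> g, p -> b, s -> z, t -> d / _ Z: no change
surface: nazkodvaodloge

cell GRD=un, SUR=ri, CASE=ra:
underlying: fno-kodvaod-of-zu
1. e -> o, i -> u / B C0 _: no change
2. f -> v, k -> g, p -> b, s -> z, t -> d / _ Z: fires at position(s) 12: fnokodvaodovzu
surface: fnokodvaodovzu

cell GRD=un, SUR=ki, CASE=ib:
underlying: naz-kodvaod-of-ge
1. e -> o, i -> u / B C0 _: fires at position(s) 14: nazkodvaodofgo
2. f -> v, k -> g, p -> b, s -> z, t -> d / _ Z: fires at position(s) 12: nazkodvaodovgo
surface: nazkodvaodovgo


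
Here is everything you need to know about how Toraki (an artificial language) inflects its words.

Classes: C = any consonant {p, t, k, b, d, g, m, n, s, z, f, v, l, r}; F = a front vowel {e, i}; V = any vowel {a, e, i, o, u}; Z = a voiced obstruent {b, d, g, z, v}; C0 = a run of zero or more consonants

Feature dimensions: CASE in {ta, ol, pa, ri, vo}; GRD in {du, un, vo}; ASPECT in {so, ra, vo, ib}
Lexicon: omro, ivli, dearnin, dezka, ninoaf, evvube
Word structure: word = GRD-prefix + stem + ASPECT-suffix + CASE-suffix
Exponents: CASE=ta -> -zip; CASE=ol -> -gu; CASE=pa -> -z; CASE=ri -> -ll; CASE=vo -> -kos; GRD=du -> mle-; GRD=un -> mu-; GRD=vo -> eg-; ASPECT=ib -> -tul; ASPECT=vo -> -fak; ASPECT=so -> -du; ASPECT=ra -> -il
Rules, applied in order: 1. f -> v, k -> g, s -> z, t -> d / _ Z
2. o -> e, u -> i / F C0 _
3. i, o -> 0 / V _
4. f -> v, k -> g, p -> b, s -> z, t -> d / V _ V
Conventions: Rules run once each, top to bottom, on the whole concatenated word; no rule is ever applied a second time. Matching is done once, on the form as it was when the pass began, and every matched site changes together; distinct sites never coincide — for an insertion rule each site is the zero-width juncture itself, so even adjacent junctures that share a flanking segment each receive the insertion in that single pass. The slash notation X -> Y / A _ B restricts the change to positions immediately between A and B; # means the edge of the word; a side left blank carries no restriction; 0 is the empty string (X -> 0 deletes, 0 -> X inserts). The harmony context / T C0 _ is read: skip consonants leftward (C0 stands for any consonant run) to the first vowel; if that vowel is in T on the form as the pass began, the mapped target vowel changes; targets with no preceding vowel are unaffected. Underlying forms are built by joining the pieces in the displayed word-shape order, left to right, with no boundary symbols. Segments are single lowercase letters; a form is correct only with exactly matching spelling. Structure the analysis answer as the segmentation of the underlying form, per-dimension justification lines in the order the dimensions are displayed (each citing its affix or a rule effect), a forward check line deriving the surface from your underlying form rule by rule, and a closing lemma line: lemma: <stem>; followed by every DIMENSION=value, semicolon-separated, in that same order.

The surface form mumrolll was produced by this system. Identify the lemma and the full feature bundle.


underlying: mu-omro-il-ll
CASE=ri - signalled by the affix -ll
GRD=un - signalled by the affix mu-
ASPECT=ra - signalled by the affix -il
check: muomroilll -> muomroilll -> muomroilll -> mumrolll -> mumrolll
lemma: omro; CASE=ri; GRD=un; ASPECT=ra


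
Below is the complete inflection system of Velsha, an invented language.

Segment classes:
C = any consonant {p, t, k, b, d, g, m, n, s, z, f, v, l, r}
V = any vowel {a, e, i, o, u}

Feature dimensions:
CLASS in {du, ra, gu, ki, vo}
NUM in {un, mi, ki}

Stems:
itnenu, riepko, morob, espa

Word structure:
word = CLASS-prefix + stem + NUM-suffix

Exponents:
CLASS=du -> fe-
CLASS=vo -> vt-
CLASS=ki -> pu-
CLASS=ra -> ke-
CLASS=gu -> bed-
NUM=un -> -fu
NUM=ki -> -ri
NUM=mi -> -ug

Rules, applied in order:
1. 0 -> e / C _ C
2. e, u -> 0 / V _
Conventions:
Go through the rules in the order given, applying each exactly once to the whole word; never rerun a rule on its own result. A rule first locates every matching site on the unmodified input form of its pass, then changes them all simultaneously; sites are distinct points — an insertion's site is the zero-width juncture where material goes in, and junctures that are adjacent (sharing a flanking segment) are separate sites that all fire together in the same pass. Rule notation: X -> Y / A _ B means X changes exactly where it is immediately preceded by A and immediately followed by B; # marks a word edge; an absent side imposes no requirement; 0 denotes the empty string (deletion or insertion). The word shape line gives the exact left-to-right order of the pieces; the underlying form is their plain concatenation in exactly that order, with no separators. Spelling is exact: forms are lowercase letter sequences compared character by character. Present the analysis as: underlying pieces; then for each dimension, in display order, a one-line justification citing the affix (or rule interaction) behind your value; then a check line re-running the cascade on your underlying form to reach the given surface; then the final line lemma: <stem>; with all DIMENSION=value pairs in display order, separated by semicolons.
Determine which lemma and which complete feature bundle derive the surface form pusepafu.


underlying: pu-espa-fu
CLASS=ki - signalled by the affix pu-
NUM=un - signalled by the affix -fu
check: puespafu -> puesepafu -> pusepafu
lemma: espa; CLASS=ki; NUM=un


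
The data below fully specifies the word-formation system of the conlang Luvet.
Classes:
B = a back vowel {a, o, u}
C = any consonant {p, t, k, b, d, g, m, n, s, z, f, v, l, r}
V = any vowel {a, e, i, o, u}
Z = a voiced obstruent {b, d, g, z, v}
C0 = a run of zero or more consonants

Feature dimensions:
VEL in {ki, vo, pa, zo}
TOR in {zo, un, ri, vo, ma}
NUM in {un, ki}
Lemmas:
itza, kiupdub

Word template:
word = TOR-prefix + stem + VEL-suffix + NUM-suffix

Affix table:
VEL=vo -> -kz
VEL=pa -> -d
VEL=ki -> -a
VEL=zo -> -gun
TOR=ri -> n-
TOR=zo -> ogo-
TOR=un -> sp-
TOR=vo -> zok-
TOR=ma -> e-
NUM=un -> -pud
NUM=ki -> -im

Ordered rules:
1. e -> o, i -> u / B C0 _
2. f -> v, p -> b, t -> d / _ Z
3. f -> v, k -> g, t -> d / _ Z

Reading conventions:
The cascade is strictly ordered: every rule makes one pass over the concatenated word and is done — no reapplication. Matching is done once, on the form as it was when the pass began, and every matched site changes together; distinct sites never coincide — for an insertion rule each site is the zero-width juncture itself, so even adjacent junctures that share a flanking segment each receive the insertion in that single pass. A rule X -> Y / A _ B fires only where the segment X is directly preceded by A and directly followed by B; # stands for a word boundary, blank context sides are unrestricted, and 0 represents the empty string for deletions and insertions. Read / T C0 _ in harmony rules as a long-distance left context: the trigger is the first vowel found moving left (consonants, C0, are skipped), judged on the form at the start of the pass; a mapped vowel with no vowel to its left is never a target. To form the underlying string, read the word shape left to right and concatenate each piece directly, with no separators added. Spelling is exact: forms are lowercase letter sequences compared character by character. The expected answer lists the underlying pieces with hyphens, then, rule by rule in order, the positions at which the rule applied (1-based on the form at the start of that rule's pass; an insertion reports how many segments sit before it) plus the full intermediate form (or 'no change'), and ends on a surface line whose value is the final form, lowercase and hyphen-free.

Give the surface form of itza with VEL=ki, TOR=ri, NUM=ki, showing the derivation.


underlying: n-itza-a-im
1. e -> o, i -> u / B C0 _: fires at position(s) 7: nitzaaum
2. f -> v, p -> b, t -> d / _ Z: fires at position(s) 3: nidzaaum
3. f -> v, k -> g, t -> d / _ Z: no change
surface: nidzaaum


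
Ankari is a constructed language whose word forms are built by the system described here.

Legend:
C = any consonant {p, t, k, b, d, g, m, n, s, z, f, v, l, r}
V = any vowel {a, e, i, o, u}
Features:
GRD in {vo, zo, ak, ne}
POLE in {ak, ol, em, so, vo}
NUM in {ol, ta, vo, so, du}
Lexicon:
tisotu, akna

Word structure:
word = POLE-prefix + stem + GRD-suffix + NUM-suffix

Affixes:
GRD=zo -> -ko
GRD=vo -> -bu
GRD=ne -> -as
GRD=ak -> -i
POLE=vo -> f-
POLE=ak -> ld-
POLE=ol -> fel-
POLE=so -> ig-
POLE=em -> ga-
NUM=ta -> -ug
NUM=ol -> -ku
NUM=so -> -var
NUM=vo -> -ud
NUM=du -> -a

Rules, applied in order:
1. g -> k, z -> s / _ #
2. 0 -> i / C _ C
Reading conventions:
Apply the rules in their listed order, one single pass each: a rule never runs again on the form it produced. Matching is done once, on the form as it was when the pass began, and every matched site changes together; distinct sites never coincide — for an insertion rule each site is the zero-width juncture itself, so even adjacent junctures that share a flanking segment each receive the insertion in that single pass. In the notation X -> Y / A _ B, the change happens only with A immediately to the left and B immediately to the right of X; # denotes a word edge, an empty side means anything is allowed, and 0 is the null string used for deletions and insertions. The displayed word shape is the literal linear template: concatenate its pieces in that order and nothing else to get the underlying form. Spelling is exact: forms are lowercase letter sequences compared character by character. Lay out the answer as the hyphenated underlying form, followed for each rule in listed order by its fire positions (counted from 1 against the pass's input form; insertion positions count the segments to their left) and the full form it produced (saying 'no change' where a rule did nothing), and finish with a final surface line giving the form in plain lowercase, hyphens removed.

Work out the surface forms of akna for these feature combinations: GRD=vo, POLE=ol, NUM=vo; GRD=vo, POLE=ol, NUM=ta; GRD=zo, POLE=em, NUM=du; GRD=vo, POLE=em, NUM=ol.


cell GRD=vo, POLE=ol, NUM=vo:
underlying: fel-akna-bu-ud
1. g -> k, z -> s / _ #: no change
2. 0 -> i / C _ C: inserts after position(s) 5: felakinabuud
surface: felakinabuud

cell GRD=vo, POLE=ol, NUM=ta:
underlying: fel-akna-bu-ug
1. g -> k, z -> s / _ #: fires at position(s) 11: felaknabuuk
2. 0 -> i / C _ C: inserts after position(s) 5: felakinabuuk
surface: felakinabuuk

cell GRD=zo, POLE=em, NUM=du:
underlying: ga-akna-ko-a
1. g -> k, z -> s / _ #: no change
2. 0 -> i / C _ C: inserts after position(s) 4: gaakinakoa
surface: gaakinakoa

cell GRD=vo, POLE=em, NUM=ol:
underlying: ga-akna-bu-ku
1. g -> k, z -> s / _ #: no change
2. 0 -> i / C _ C: inserts after position(s) 4: gaakinabuku
surface: gaakinabuku


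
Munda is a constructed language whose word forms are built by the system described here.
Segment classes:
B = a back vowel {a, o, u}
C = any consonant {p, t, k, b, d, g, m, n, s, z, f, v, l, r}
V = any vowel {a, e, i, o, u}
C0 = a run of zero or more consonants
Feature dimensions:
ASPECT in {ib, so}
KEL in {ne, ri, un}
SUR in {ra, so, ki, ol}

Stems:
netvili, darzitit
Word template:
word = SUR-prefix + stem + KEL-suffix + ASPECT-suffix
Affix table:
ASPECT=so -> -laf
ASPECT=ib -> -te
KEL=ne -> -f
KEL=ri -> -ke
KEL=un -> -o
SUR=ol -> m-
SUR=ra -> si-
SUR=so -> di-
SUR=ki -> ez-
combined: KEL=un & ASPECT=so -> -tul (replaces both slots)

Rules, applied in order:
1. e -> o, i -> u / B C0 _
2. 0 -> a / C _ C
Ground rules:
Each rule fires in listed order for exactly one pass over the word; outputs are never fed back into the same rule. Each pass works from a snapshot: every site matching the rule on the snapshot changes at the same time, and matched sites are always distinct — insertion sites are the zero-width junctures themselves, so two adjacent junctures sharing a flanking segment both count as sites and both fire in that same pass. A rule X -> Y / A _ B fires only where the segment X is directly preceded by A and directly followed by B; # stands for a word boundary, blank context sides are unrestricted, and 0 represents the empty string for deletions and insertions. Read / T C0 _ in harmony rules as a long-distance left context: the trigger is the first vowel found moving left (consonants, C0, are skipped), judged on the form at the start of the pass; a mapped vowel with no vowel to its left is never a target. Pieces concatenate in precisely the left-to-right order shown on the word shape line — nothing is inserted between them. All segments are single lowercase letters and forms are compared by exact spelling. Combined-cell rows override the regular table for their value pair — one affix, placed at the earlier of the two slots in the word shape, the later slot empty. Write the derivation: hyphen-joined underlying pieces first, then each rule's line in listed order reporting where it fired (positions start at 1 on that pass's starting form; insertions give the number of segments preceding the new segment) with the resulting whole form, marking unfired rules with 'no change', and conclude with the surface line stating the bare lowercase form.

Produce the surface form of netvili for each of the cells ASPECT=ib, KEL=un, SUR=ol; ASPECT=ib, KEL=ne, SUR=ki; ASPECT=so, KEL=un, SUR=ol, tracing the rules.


cell ASPECT=ib, KEL=un, SUR=ol:
underlying: m-netvili-o-te
1. e -> o, i -> u / B C0 _: fires at position(s) 11: mnetvilioto
2. 0 -> a / C _ C: inserts after position(s) 1, 4: manetavilioto
surface: manetavilioto

cell ASPECT=ib, KEL=ne, SUR=ki:
underlying: ez-netvili-f-te
1. e -> o, i -> u / B C0 _: no change
2. 0 -> a / C _ C: inserts after position(s) 2, 5, 10: ezanetavilifate
surface: ezanetavilifate

cell ASPECT=so, KEL=un, SUR=ol:
underlying: m-netvili-tul
1. e -> o, i -> u / B C0 _: no change
2. 0 -> a / C _ C: inserts after position(s) 1, 4: manetavilitul
surface: manetavilitul


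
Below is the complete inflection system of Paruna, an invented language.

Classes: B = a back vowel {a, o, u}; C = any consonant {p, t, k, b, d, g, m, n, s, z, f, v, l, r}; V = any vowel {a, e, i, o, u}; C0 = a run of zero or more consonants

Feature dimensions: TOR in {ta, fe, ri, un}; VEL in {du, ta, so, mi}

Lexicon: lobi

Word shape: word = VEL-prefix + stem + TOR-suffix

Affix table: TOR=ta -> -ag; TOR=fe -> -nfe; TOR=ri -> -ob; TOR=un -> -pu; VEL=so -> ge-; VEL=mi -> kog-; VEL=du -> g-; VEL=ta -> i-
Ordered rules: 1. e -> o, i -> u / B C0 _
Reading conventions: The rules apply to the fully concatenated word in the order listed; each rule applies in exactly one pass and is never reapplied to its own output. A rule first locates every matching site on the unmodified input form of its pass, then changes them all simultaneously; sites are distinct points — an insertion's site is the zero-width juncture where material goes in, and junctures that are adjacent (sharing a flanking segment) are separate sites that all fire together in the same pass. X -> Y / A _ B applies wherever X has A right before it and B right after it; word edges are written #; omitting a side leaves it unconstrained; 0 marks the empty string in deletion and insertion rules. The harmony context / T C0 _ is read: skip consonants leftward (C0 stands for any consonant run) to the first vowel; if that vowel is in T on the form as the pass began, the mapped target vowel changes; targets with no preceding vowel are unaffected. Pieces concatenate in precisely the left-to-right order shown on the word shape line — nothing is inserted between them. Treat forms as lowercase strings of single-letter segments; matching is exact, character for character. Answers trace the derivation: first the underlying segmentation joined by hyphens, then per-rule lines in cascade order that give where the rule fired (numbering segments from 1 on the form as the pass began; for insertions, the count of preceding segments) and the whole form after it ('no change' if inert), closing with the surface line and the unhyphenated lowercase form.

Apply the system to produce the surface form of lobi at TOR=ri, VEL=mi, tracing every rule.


underlying: kog-lobi-ob
1. e -> o, i -> u / B C0 _: fires at position(s) 7: koglobuob
surface: koglobuob


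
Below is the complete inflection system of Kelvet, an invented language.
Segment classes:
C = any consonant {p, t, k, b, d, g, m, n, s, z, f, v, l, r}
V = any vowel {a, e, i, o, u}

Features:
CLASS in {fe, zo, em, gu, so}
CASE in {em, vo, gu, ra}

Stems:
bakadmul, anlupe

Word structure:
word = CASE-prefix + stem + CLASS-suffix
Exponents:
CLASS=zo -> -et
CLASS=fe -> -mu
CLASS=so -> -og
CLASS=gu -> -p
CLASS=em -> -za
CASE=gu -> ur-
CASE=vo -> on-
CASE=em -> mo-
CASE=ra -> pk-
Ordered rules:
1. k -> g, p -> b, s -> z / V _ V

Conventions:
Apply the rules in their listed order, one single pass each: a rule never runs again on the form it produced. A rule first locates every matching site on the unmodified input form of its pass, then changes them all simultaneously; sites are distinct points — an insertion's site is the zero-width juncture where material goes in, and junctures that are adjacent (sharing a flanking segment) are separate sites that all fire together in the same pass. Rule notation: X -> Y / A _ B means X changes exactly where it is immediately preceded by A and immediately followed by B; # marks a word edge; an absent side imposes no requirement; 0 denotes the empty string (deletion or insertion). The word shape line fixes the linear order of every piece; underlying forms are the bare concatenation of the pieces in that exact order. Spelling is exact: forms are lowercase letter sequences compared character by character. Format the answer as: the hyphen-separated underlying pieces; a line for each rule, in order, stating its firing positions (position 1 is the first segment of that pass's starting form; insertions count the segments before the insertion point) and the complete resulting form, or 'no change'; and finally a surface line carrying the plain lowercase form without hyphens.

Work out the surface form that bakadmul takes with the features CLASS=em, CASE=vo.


underlying: on-bakadmul-za
1. k -> g, p -> b, s -> z / V _ V: fires at position(s) 5: onbagadmulza
surface: onbagadmulza


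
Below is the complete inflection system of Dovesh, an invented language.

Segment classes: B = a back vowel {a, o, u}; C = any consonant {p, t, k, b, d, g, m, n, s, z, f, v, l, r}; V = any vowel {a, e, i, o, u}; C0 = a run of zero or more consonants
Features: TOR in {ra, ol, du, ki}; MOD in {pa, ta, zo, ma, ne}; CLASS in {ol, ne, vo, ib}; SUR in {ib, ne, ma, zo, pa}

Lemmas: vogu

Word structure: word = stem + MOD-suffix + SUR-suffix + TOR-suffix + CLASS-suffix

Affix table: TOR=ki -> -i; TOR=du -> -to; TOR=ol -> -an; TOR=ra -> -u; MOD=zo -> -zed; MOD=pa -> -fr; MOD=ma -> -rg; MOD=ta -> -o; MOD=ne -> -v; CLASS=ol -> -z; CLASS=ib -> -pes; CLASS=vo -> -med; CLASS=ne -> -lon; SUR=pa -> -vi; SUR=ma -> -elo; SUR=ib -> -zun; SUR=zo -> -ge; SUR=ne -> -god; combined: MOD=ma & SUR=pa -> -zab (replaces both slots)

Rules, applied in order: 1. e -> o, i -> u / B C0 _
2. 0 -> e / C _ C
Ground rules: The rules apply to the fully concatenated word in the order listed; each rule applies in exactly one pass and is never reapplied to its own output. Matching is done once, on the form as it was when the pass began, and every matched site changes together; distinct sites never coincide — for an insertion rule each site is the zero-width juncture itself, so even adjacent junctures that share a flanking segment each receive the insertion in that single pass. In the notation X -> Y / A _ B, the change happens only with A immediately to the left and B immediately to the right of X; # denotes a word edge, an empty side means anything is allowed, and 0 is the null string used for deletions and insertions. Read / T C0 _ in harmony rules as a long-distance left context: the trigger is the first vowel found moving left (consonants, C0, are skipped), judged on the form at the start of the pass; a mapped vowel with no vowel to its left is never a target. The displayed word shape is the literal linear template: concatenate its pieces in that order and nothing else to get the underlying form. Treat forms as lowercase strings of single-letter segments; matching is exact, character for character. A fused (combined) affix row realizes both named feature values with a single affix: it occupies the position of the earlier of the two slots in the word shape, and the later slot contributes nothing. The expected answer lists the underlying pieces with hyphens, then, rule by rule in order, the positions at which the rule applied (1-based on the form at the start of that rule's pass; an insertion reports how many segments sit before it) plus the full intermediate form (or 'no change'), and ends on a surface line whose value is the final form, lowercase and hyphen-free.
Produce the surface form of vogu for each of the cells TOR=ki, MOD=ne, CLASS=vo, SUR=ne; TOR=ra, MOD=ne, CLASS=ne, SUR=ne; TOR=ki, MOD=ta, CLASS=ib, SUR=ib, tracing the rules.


cell TOR=ki, MOD=ne, CLASS=vo, SUR=ne:
underlying: vogu-v-god-i-med
1. e -> o, i -> u / B C0 _: fires at position(s) 9: voguvgodumed
2. 0 -> e / C _ C: inserts after position(s) 5: voguvegodumed
surface: voguvegodumed

cell TOR=ra, MOD=ne, CLASS=ne, SUR=ne:
underlying: vogu-v-god-u-lon
1. e -> o, i -> u / B C0 _: no change
2. 0 -> e / C _ C: inserts after position(s) 5: voguvegodulon
surface: voguvegodulon

cell TOR=ki, MOD=ta, CLASS=ib, SUR=ib:
underlying: vogu-o-zun-i-pes
1. e -> o, i -> u / B C0 _: fires at position(s) 9: voguozunupes
2. 0 -> e / C _ C: no change
surface: voguozunupes


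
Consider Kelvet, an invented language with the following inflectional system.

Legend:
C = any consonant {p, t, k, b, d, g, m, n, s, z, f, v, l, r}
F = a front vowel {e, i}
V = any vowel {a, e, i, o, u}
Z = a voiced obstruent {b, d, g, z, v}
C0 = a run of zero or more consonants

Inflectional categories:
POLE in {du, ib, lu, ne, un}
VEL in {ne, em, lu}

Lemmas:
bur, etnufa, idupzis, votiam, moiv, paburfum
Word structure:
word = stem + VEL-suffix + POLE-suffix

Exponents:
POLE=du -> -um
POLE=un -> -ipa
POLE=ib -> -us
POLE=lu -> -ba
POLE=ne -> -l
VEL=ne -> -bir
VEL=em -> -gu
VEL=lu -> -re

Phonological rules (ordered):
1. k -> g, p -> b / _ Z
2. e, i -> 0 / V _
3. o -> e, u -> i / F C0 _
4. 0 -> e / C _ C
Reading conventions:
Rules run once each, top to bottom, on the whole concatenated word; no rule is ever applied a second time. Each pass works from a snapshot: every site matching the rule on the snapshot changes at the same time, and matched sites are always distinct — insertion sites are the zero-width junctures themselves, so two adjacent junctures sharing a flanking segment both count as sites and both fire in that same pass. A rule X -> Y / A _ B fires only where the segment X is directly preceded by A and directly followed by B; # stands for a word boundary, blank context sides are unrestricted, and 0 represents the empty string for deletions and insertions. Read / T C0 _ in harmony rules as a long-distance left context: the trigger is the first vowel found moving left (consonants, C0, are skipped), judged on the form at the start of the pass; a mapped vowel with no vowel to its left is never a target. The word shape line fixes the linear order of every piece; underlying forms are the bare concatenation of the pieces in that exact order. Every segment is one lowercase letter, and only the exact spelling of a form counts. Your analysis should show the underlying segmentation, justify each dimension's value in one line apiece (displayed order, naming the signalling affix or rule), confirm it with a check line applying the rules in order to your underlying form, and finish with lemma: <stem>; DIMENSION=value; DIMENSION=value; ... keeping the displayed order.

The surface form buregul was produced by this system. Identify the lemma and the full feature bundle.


underlying: bur-gu-l
POLE=ne - signalled by the affix -l
VEL=em - signalled by the affix -gu
check: burgul -> burgul -> burgul -> burgul -> buregul
lemma: bur; POLE=ne; VEL=em


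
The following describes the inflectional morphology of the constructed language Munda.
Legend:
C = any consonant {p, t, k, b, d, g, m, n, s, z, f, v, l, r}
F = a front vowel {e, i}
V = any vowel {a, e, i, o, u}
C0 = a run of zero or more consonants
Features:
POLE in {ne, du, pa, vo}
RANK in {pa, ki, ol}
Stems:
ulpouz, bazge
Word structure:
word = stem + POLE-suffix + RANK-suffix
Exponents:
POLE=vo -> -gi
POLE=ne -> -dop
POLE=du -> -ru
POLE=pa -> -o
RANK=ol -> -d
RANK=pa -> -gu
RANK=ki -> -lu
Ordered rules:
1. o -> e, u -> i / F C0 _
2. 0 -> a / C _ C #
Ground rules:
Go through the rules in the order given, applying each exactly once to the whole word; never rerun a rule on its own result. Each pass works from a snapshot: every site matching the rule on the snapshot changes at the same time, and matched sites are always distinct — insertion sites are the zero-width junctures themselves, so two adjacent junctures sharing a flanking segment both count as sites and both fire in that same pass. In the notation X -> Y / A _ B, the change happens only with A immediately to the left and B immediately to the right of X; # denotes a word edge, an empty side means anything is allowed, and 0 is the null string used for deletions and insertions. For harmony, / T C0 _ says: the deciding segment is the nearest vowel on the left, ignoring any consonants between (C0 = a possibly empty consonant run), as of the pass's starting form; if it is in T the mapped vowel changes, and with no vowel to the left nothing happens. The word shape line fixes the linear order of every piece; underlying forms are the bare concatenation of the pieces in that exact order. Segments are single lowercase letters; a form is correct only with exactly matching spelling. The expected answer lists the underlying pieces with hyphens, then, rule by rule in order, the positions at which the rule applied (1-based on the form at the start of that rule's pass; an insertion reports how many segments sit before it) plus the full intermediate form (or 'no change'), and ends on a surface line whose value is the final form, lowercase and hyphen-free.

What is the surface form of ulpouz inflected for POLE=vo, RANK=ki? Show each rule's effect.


underlying: ulpouz-gi-lu
1. o -> e, u -> i / F C0 _: fires at position(s) 10: ulpouzgili
2. 0 -> a / C _ C #: no change
surface: ulpouzgili
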